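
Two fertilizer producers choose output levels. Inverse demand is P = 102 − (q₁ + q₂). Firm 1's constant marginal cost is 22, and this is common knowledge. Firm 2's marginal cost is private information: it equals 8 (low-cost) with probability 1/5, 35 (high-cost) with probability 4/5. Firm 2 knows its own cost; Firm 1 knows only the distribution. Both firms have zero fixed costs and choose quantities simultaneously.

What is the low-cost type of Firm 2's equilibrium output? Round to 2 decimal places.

Firm 2 with cost c maximizes (102 − (q₁+q₂) − c)·q₂, giving q₂(c) = (102 − c − q₁)/2.
E[c₂] = 1/5·8 + 4/5·35 = 29.6
Firm 1's FOC against E[q₂] yields q₁ = (102 − 2·22 + E[c₂])/3 = (102 − 44 + 29.6)/3 = 29.2.
q₂(low-cost) = (102 − 8 − 29.2)/2 = 32.4.

32.40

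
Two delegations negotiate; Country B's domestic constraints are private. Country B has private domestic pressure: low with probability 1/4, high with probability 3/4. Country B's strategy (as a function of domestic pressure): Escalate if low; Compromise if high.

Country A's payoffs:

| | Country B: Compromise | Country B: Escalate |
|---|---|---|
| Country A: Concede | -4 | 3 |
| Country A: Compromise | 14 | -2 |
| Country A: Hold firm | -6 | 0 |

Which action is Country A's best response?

Compromise

E[Concede] = 1/4·(3) + 3/4·(-4) = -9/4
E[Compromise] = 1/4·(-2) + 3/4·(14) = 10
E[Hold firm] = 1/4·(0) + 3/4·(-6) = -9/2
Best response: Compromise (10 is the largest).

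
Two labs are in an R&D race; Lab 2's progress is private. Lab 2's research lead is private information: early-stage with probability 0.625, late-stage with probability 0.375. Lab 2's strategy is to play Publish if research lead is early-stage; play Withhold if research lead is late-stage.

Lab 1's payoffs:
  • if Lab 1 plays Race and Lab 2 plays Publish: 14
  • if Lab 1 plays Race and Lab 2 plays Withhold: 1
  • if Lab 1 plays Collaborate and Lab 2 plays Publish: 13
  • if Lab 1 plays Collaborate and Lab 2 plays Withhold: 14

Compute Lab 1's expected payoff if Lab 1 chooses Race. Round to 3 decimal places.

Take the expectation over Lab 2's research lead, weighting each type's action by its prior probability.
E[Race] = 0.625·14 + 0.375·1 = 8.75 + 0.375 = 9.125

9.125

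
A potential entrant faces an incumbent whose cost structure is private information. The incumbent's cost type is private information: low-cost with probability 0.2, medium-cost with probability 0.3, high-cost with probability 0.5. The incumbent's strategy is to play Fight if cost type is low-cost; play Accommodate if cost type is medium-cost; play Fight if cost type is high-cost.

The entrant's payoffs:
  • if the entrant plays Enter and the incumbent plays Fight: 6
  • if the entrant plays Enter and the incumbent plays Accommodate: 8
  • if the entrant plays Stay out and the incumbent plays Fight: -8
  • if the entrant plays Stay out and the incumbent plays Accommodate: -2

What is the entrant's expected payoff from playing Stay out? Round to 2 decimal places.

Take the expectation over the incumbent's cost type, weighting each type's action by its prior probability.
E[Stay out] = 0.2·(-8) + 0.3·(-2) + 0.5·(-8) = (-1.6) + (-0.6) + (-4) = -6.2

-6.20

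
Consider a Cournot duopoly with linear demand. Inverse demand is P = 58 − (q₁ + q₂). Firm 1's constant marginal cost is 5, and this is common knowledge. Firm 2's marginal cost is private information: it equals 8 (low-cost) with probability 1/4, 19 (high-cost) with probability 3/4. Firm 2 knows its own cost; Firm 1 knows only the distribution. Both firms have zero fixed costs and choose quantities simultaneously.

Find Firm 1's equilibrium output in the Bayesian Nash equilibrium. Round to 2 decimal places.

Type-c best response for Firm 2: q₂(c) = (58 − c)/2 − q₁/2.
Firm 1 maximizes expected profit; its first-order condition is 58 − 2q₁ − E[q₂] − 5 = 0.
Substituting E[q₂] and solving: E[c₂] = 16.25, so q₁ = (58 − 2·5 + 16.25)/3 = 21.4167.

21.42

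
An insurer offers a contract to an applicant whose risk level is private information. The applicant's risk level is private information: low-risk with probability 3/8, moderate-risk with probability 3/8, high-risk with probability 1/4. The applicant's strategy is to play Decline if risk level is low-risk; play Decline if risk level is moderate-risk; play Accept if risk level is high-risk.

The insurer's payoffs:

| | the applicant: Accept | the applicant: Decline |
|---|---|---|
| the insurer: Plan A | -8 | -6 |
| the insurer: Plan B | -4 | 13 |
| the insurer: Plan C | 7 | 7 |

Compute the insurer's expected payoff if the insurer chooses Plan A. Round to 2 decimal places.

-6.50

E[Plan A] = 3/8·(-6) + 3/8·(-6) + 1/4·(-8) = (-9/4) + (-9/4) + (-2) = -13/2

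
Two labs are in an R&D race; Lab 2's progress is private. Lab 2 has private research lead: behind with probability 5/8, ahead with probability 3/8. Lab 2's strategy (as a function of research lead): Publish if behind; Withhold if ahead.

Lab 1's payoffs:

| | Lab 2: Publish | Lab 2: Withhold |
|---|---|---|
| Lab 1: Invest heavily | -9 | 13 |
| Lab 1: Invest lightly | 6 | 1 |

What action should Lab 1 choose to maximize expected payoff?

E[Invest heavily] = 5/8·(-9) + 3/8·(13) = -3/4
E[Invest lightly] = 5/8·(6) + 3/8·(1) = 33/8
Best response: Invest lightly (33/8 is the largest).

Invest lightly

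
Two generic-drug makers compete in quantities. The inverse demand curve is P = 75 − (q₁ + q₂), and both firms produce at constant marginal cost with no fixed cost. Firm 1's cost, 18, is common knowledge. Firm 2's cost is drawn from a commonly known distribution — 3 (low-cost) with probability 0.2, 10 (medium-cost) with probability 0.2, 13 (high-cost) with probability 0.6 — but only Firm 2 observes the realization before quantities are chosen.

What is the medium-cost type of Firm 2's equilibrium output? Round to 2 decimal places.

24.27

Firm 2 with cost c maximizes (75 − (q₁+q₂) − c)·q₂, giving q₂(c) = (75 − c − q₁)/2.
E[c₂] = 0.2·3 + 0.2·10 + 0.6·13 = 10.4
Firm 1's FOC against E[q₂] yields q₁ = (75 − 2·18 + E[c₂])/3 = (75 − 36 + 10.4)/3 = 16.4667.
q₂(medium-cost) = (75 − 10 − 16.4667)/2 = 24.2667.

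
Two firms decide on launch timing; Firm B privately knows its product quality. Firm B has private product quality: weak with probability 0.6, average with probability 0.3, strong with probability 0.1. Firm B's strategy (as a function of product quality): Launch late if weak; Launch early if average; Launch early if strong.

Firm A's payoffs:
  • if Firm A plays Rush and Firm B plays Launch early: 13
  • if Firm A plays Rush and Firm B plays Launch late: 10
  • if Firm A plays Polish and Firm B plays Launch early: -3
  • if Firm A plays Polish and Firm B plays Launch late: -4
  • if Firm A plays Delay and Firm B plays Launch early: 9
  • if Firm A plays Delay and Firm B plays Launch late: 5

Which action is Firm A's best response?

Rush

E[Rush] = 0.6·(10) + 0.3·(13) + 0.1·(13) = 11.2
E[Polish] = 0.6·(-4) + 0.3·(-3) + 0.1·(-3) = -3.6
E[Delay] = 0.6·(5) + 0.3·(9) + 0.1·(9) = 6.6
Best response: Rush (11.2 is the largest).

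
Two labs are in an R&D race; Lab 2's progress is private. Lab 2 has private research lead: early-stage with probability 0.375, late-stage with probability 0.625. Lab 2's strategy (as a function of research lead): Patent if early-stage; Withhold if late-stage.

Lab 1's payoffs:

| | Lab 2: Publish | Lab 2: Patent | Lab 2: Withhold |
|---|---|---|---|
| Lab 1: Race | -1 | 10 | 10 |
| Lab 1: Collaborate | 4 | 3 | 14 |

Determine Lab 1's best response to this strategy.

Race

E[Race] = 0.375·(10) + 0.625·(10) = 10
E[Collaborate] = 0.375·(3) + 0.625·(14) = 9.875
Best response: Race (10 is the largest).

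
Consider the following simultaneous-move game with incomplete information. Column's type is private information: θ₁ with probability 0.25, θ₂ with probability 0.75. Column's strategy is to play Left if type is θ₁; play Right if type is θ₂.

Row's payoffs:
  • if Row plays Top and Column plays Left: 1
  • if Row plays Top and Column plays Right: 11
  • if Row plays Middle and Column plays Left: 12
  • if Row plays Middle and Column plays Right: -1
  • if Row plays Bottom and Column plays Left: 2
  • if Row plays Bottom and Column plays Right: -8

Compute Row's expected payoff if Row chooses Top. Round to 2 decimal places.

8.50

E[Top] = 0.25·1 + 0.75·11 = 0.25 + 8.25 = 8.5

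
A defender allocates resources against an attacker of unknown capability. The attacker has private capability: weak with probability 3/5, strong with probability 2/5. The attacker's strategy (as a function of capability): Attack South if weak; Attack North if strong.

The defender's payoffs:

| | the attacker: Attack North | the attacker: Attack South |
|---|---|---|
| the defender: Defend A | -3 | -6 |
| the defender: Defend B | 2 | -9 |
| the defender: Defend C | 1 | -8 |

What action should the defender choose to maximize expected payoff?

E[Defend A] = 3/5·(-6) + 2/5·(-3) = -24/5
E[Defend B] = 3/5·(-9) + 2/5·(2) = -23/5
E[Defend C] = 3/5·(-8) + 2/5·(1) = -22/5
Best response: Defend C (-22/5 is the largest).

Defend C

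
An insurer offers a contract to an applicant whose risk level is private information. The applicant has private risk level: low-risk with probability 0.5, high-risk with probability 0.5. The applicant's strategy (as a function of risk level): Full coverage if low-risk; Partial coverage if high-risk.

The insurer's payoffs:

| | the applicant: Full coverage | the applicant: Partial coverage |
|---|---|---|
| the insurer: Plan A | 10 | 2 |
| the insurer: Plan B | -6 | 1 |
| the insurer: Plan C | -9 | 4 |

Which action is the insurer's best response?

E[Plan A] = 0.5·(10) + 0.5·(2) = 6
E[Plan B] = 0.5·(-6) + 0.5·(1) = -2.5
E[Plan C] = 0.5·(-9) + 0.5·(4) = -2.5
Best response: Plan A (6 is the largest).

Plan A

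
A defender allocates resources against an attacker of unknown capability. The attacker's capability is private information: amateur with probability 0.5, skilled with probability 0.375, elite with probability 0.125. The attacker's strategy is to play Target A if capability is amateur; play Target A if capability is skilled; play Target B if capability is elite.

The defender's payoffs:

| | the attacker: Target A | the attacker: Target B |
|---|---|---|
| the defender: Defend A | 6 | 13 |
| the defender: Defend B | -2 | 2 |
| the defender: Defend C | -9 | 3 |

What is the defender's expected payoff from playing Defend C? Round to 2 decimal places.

E[Defend C] = 0.5·(-9) + 0.375·(-9) + 0.125·3 = (-4.5) + (-3.375) + 0.375 = -7.5

-7.50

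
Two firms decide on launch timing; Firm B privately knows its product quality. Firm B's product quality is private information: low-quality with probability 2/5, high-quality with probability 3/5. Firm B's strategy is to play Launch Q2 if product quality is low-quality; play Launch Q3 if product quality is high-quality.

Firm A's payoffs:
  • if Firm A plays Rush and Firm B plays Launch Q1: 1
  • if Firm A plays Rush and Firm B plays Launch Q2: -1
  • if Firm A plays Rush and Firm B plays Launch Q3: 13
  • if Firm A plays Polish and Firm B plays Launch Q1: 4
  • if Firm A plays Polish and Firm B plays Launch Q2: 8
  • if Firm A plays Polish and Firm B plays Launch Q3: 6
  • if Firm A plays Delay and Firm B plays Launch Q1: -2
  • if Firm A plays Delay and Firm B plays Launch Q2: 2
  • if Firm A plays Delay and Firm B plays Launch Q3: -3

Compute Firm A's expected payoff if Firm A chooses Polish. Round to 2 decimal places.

E[Polish] = 2/5·8 + 3/5·6 = 16/5 + 18/5 = 34/5

6.80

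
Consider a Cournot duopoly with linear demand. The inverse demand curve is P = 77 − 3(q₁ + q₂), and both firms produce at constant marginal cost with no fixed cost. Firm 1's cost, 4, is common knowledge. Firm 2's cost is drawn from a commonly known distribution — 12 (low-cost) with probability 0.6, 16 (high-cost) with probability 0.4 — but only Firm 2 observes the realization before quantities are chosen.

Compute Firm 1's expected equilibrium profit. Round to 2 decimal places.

252.69

Firm 2 with cost c maximizes (77 − 3(q₁+q₂) − c)·q₂, giving q₂(c) = (77 − c − 3q₁)/6.
E[c₂] = 0.6·12 + 0.4·16 = 13.6
Firm 1's FOC against E[q₂] yields q₁ = (77 − 2·4 + E[c₂])/9 = (77 − 8 + 13.6)/9 = 9.17778.
E[P] = 77 − 3·(q₁ + E[q₂]) = 31.5333; Firm 1's expected profit = (E[P] − 4)·q₁ = (31.5333 − 4)·9.17778 = 252.695.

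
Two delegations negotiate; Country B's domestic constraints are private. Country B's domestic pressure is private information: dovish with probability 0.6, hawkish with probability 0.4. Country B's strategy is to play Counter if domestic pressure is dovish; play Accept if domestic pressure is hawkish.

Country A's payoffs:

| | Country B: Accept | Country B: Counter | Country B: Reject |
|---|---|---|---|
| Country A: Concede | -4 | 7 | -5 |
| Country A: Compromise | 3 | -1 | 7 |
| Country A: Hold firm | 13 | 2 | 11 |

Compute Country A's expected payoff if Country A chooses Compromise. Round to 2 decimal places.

0.60

E[Compromise] = 0.6·(-1) + 0.4·3 = (-0.6) + 1.2 = 0.6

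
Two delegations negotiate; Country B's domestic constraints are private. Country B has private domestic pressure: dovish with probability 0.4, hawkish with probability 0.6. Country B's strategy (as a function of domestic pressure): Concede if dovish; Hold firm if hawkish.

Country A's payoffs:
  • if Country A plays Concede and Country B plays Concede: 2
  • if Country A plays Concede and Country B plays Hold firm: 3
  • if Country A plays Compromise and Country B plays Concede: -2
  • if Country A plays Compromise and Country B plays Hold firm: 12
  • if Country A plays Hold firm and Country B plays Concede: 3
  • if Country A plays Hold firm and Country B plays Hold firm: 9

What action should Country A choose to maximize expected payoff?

Hold firm

E[Concede] = 0.4·(2) + 0.6·(3) = 2.6
E[Compromise] = 0.4·(-2) + 0.6·(12) = 6.4
E[Hold firm] = 0.4·(3) + 0.6·(9) = 6.6
Best response: Hold firm (6.6 is the largest).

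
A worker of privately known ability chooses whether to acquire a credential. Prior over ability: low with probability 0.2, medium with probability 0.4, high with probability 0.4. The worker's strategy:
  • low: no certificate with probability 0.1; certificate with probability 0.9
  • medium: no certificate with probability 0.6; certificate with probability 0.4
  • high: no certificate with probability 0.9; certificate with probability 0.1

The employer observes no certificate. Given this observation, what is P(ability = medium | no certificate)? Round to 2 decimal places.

P(no certificate) = 0.2·0.1 + 0.4·0.6 + 0.4·0.9 = 0.62
P(medium | no certificate) = (0.4·0.6) / 0.62 = 0.24 / 0.62 = 0.387097

0.39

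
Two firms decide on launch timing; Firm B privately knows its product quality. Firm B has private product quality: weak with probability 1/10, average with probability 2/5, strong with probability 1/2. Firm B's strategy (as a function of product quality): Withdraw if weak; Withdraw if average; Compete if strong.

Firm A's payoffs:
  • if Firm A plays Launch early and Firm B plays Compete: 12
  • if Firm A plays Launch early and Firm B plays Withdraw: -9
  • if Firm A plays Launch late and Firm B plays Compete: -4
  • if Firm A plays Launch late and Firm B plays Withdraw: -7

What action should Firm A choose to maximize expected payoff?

E[Launch early] = 1/10·(-9) + 2/5·(-9) + 1/2·(12) = 3/2
E[Launch late] = 1/10·(-7) + 2/5·(-7) + 1/2·(-4) = -11/2
Best response: Launch early (3/2 is the largest).

Launch early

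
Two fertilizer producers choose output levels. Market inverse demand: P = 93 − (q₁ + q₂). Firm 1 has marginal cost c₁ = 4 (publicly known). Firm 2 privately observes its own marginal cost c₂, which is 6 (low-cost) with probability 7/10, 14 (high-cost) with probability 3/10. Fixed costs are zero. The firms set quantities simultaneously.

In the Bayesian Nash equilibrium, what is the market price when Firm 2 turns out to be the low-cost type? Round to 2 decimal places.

Type-c best response for Firm 2: q₂(c) = (93 − c)/2 − q₁/2.
Firm 1 maximizes expected profit; its first-order condition is 93 − 2q₁ − E[q₂] − 4 = 0.
Substituting E[q₂] and solving: E[c₂] = 8.4, so q₁ = (93 − 2·4 + 8.4)/3 = 31.1333.
q₂(low-cost) = 27.9333, so P = 93 − (31.1333 + 27.9333) = 33.9333.

33.93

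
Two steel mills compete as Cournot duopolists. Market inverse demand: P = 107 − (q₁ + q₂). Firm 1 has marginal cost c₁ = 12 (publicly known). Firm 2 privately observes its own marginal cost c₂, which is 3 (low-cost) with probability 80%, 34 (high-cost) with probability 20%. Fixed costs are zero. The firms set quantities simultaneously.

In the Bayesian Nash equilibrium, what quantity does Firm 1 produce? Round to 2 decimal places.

30.73

Type-c best response for Firm 2: q₂(c) = (107 − c)/2 − q₁/2.
Firm 1 maximizes expected profit; its first-order condition is 107 − 2q₁ − E[q₂] − 12 = 0.
Substituting E[q₂] and solving: E[c₂] = 9.2, so q₁ = (107 − 2·12 + 9.2)/3 = 30.7333.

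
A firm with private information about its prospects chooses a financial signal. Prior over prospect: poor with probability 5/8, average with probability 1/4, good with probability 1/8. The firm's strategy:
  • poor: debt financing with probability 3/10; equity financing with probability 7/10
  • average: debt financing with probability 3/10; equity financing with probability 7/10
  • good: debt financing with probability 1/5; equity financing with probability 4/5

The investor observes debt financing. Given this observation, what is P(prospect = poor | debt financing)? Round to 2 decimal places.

Apply Bayes' rule using the sender's strategy as the likelihood.
P(debt financing) = (5/8)·(3/10) + (1/4)·(3/10) + (1/8)·(1/5) = 23/80
P(poor | debt financing) = ((5/8)·(3/10)) / (23/80) = (3/16) / (23/80) = 15/23

0.65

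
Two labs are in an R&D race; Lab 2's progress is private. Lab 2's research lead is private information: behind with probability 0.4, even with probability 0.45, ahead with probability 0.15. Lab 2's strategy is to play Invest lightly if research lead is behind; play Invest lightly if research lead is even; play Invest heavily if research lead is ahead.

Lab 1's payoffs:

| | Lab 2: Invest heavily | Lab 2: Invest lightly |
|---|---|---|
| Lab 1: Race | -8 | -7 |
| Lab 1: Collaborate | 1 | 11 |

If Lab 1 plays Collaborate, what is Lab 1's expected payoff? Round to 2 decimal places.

E[Collaborate] = 0.4·11 + 0.45·11 + 0.15·1 = 4.4 + 4.95 + 0.15 = 9.5

9.50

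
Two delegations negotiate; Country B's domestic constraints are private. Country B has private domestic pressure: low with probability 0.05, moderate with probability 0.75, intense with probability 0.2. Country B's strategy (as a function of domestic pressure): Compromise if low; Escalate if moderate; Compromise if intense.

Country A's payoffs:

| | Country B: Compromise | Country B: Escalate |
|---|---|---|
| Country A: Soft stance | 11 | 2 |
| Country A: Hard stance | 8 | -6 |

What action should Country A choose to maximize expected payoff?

Compute Country A's expected payoff for each action, taking the expectation over Country B's type.
E[Soft stance] = 0.05·(11) + 0.75·(2) + 0.2·(11) = 4.25
E[Hard stance] = 0.05·(8) + 0.75·(-6) + 0.2·(8) = -2.5
Best response: Soft stance (4.25 is the largest).

Soft stance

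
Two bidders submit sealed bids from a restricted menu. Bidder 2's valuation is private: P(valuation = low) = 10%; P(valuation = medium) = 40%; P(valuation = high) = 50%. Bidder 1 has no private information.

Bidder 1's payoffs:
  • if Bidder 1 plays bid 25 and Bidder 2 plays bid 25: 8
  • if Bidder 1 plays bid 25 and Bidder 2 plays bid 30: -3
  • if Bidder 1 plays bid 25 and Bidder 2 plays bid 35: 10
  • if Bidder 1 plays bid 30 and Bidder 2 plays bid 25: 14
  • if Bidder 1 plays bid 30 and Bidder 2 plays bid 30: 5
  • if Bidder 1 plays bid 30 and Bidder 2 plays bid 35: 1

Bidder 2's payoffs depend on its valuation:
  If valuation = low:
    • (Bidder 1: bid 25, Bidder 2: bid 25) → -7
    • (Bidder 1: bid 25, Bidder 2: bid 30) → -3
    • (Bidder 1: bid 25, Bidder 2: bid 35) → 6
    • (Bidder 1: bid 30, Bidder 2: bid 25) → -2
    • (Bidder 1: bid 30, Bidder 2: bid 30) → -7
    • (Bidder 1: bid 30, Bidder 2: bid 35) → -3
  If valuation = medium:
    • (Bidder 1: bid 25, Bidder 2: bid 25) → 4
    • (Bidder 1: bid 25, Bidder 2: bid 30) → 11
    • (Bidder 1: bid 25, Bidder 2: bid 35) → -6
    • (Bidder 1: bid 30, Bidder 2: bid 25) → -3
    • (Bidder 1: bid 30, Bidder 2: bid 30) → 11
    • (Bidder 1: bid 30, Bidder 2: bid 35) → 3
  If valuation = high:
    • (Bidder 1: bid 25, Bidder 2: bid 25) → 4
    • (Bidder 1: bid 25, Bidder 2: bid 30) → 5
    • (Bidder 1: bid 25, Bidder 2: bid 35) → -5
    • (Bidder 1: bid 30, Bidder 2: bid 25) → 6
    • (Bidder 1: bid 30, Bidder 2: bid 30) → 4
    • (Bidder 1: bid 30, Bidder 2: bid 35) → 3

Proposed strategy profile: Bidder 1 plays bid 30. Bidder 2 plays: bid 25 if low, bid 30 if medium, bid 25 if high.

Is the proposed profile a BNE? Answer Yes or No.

A profile is a BNE iff every type of every player is best-responding given beliefs about the other side.
Bidder 1 plays bid 30: E[bid 30] = 0.1·(14) + 0.4·(5) + 0.5·(14) = 10.4; E[bid 25] = 3.6. Best-responding. ✓
Bidder 2 (valuation low), facing bid 30: bid 25 gives -2, bid 30 gives -7, bid 35 gives -3. Proposed bid 25 is best. ✓
Bidder 2 (valuation medium), facing bid 30: bid 25 gives -3, bid 30 gives 11, bid 35 gives 3. Proposed bid 30 is best. ✓
Bidder 2 (valuation high), facing bid 30: bid 25 gives 6, bid 30 gives 4, bid 35 gives 3. Proposed bid 25 is best. ✓

Yes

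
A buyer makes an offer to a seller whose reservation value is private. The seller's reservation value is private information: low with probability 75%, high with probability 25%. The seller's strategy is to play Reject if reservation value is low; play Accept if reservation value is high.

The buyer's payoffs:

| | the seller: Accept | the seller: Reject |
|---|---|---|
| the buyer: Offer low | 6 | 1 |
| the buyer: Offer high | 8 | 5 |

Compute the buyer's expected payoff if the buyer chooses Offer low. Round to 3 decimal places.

2.250

Take the expectation over the seller's reservation value, weighting each type's action by its prior probability.
E[Offer low] = 0.75·1 + 0.25·6 = 0.75 + 1.5 = 2.25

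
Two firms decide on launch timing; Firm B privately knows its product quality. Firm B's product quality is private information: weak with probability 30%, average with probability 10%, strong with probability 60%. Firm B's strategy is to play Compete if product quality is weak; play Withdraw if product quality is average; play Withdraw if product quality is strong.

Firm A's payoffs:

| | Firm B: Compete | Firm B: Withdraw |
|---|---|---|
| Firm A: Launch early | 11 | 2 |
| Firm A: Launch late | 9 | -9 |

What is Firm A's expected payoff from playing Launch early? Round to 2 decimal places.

4.70

Take the expectation over Firm B's product quality, weighting each type's action by its prior probability.
E[Launch early] = 0.3·11 + 0.1·2 + 0.6·2 = 3.3 + 0.2 + 1.2 = 4.7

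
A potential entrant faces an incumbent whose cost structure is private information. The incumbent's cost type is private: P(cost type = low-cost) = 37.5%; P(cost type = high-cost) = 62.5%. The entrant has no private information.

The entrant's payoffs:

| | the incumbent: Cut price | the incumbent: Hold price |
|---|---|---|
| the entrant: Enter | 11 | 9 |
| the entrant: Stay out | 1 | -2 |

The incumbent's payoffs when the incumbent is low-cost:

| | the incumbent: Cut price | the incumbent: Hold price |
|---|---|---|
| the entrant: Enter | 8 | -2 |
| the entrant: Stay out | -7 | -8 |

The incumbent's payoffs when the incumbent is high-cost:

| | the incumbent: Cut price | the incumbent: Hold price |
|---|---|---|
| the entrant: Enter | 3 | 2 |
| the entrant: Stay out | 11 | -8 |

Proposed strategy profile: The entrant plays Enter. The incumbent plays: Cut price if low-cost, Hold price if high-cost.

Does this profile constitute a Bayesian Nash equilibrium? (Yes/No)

No

A profile is a BNE iff every type of every player is best-responding given beliefs about the other side.
The entrant plays Enter: E[Enter] = 0.375·(11) + 0.625·(9) = 9.75; E[Stay out] = -0.875. Best-responding. ✓
The incumbent (cost type low-cost), facing Enter: Cut price gives 8, Hold price gives -2. Proposed Cut price is best. ✓
The incumbent (cost type high-cost), facing Enter: Cut price gives 3, Hold price gives 2. Proposed Hold price is not best — profitable deviation exists. ✗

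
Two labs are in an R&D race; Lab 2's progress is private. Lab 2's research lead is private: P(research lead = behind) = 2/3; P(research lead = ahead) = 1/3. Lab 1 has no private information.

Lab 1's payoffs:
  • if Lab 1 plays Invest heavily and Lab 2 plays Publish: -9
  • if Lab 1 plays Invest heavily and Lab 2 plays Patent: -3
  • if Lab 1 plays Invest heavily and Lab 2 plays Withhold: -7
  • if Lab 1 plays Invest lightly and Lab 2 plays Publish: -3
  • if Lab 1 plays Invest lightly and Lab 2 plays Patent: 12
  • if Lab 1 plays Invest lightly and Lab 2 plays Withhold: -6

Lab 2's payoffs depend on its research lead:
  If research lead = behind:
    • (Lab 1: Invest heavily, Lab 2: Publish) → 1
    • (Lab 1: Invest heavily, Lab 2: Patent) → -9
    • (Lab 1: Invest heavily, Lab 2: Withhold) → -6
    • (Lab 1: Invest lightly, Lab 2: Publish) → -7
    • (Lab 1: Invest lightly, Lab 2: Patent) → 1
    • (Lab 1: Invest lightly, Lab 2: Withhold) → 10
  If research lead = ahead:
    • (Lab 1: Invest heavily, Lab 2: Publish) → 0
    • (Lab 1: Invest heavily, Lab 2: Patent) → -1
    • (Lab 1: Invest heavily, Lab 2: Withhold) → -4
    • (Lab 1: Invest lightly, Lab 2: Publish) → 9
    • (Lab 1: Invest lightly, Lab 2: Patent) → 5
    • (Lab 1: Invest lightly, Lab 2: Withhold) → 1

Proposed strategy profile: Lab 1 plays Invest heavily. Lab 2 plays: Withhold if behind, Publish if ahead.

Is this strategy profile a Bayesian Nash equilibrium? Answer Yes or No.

Lab 1 plays Invest heavily: E[Invest heavily] = 2/3·(-7) + 1/3·(-9) = -23/3; E[Invest lightly] = -5. Not best-responding. ✗
Lab 2 (research lead behind), facing Invest heavily: Publish gives 1, Patent gives -9, Withhold gives -6. Proposed Withhold is not best — profitable deviation exists. ✗
Lab 2 (research lead ahead), facing Invest heavily: Publish gives 0, Patent gives -1, Withhold gives -4. Proposed Publish is best. ✓

No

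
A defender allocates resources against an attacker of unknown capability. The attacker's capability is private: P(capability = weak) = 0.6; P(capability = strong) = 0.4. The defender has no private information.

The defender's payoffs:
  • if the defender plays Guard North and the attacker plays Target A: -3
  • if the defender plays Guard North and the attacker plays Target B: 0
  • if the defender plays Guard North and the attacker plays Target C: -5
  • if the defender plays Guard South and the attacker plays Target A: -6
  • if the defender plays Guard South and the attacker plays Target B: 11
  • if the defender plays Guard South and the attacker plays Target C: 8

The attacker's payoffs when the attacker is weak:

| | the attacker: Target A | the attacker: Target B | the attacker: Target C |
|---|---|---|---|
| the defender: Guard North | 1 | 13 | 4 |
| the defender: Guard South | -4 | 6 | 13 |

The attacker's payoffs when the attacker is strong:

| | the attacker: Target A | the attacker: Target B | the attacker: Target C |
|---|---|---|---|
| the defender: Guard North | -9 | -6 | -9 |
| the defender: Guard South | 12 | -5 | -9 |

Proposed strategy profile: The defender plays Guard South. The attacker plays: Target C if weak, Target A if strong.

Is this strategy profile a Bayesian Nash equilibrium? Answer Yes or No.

Yes

The defender plays Guard South: E[Guard South] = 0.6·(8) + 0.4·(-6) = 2.4; E[Guard North] = -4.2. Best-responding. ✓
The attacker (capability weak), facing Guard South: Target A gives -4, Target B gives 6, Target C gives 13. Proposed Target C is best. ✓
The attacker (capability strong), facing Guard South: Target A gives 12, Target B gives -5, Target C gives -9. Proposed Target A is best. ✓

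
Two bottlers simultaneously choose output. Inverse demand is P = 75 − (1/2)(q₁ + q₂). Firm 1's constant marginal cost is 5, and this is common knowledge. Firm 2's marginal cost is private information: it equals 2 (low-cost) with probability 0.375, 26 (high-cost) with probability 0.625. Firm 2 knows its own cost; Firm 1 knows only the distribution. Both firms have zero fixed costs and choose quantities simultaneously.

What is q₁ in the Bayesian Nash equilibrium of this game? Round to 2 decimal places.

Firm 2 with cost c maximizes (75 − (1/2)(q₁+q₂) − c)·q₂, giving q₂(c) = (75 − c − (1/2)q₁).
E[c₂] = 0.375·2 + 0.625·26 = 17
Firm 1's FOC against E[q₂] yields q₁ = (75 − 2·5 + E[c₂])/(3/2) = (75 − 10 + 17)/(3/2) = 54.6667.

54.67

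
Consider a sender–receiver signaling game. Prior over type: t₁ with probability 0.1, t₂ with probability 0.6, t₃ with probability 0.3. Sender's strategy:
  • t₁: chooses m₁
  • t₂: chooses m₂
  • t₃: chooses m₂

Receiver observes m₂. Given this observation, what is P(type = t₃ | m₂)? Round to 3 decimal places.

Apply Bayes' rule using the sender's strategy as the likelihood.
P(m₂) = 0.1·0 + 0.6·1 + 0.3·1 = 0.9
P(t₃ | m₂) = (0.3·1) / 0.9 = 0.3 / 0.9 = 0.333333

0.333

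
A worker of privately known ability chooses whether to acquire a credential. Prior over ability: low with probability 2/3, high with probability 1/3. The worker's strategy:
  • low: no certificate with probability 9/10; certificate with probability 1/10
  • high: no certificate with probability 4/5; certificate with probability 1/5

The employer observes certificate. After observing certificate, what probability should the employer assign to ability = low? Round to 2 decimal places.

P(certificate) = (2/3)·(1/10) + (1/3)·(1/5) = 2/15
P(low | certificate) = ((2/3)·(1/10)) / (2/15) = (1/15) / (2/15) = 1/2

0.50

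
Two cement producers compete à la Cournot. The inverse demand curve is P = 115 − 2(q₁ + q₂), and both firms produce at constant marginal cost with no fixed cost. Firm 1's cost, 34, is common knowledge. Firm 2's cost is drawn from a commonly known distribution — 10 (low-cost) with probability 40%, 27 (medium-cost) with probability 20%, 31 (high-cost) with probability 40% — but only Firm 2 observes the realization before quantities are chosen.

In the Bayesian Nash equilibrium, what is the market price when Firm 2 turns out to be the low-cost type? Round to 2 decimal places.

Each type of Firm 2 best-responds to q₁; Firm 1 best-responds to the expected q₂ over Firm 2's types.
Firm 2 with cost c maximizes (115 − 2(q₁+q₂) − c)·q₂, giving q₂(c) = (115 − c − 2q₁)/4.
E[c₂] = 0.4·10 + 0.2·27 + 0.4·31 = 21.8
Firm 1's FOC against E[q₂] yields q₁ = (115 − 2·34 + E[c₂])/6 = (115 − 68 + 21.8)/6 = 11.4667.
q₂(low-cost) = 20.5167, so P = 115 − 2·(11.4667 + 20.5167) = 51.0333.

51.03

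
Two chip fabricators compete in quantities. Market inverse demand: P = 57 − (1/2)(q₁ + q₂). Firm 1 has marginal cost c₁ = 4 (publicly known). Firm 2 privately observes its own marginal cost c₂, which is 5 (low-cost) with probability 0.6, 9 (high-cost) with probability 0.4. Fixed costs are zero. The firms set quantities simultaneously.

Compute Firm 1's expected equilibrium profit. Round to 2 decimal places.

Type-c best response for Firm 2: q₂(c) = (57 − c) − q₁/2.
Firm 1 maximizes expected profit; its first-order condition is 57 − q₁ − (1/2)E[q₂] − 4 = 0.
Substituting E[q₂] and solving: E[c₂] = 6.6, so q₁ = (57 − 2·4 + 6.6)/(3/2) = 37.0667.
E[P] = 57 − (1/2)·(q₁ + E[q₂]) = 22.5333; Firm 1's expected profit = (E[P] − 4)·q₁ = (22.5333 − 4)·37.0667 = 686.969.

686.97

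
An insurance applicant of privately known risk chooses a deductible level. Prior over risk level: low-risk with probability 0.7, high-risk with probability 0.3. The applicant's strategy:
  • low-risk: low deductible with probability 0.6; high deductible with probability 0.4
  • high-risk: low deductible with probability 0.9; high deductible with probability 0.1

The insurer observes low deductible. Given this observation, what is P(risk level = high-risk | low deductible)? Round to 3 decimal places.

0.391

Apply Bayes' rule using the sender's strategy as the likelihood.
P(low deductible) = 0.7·0.6 + 0.3·0.9 = 0.69
P(high-risk | low deductible) = (0.3·0.9) / 0.69 = 0.27 / 0.69 = 0.391304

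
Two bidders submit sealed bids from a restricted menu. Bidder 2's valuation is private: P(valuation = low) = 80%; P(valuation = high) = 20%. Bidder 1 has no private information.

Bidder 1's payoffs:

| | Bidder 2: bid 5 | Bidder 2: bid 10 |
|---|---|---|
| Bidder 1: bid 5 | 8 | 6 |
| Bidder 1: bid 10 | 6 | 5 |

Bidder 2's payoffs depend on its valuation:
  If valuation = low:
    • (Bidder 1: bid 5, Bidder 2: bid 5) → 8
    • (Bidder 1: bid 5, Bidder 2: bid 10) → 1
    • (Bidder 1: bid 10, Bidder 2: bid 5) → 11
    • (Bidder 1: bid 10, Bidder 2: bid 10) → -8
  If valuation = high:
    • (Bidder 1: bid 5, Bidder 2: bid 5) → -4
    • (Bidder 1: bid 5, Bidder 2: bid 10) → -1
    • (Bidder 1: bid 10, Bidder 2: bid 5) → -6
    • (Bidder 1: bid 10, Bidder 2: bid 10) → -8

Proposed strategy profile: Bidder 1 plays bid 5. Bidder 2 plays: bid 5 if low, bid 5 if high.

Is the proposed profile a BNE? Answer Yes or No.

A profile is a BNE iff every type of every player is best-responding given beliefs about the other side.
Bidder 1 plays bid 5: E[bid 5] = 0.8·(8) + 0.2·(8) = 8; E[bid 10] = 6. Best-responding. ✓
Bidder 2 (valuation low), facing bid 5: bid 5 gives 8, bid 10 gives 1. Proposed bid 5 is best. ✓
Bidder 2 (valuation high), facing bid 5: bid 5 gives -4, bid 10 gives -1. Proposed bid 5 is not best — profitable deviation exists. ✗

No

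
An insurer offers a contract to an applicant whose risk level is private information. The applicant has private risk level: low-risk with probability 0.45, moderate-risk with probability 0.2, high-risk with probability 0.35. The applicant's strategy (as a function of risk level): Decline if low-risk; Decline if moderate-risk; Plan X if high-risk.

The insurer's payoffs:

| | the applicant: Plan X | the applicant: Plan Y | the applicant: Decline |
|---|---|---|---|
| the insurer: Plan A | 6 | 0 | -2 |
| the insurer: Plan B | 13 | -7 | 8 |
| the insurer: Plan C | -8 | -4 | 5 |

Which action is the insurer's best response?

Compute the insurer's expected payoff for each action, taking the expectation over the applicant's type.
E[Plan A] = 0.45·(-2) + 0.2·(-2) + 0.35·(6) = 0.8
E[Plan B] = 0.45·(8) + 0.2·(8) + 0.35·(13) = 9.75
E[Plan C] = 0.45·(5) + 0.2·(5) + 0.35·(-8) = 0.45
Best response: Plan B (9.75 is the largest).

Plan B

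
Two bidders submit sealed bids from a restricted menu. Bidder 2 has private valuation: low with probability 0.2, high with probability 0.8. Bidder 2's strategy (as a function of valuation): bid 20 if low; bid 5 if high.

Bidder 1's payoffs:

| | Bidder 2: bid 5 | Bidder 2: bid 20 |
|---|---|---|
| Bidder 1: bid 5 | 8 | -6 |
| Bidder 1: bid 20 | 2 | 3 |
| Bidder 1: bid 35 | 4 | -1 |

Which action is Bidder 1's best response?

bid 5

E[bid 5] = 0.2·(-6) + 0.8·(8) = 5.2
E[bid 20] = 0.2·(3) + 0.8·(2) = 2.2
E[bid 35] = 0.2·(-1) + 0.8·(4) = 3
Best response: bid 5 (5.2 is the largest).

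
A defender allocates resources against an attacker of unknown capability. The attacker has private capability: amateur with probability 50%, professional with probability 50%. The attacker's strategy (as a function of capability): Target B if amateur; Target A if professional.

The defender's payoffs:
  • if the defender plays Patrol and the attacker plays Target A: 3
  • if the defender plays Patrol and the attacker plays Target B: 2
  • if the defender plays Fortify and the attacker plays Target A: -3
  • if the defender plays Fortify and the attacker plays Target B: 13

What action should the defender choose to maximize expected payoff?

Compute the defender's expected payoff for each action, taking the expectation over the attacker's type.
E[Patrol] = 0.5·(2) + 0.5·(3) = 2.5
E[Fortify] = 0.5·(13) + 0.5·(-3) = 5
Best response: Fortify (5 is the largest).

Fortify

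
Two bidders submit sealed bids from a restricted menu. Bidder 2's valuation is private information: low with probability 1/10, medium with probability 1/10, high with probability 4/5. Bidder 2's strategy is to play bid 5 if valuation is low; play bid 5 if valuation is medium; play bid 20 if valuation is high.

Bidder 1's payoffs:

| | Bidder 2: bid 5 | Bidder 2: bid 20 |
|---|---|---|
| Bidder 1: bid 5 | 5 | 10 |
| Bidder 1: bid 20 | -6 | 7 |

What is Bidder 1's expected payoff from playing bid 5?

Take the expectation over Bidder 2's valuation, weighting each type's action by its prior probability.
E[bid 5] = 1/10·5 + 1/10·5 + 4/5·10 = 1/2 + 1/2 + 8 = 9

9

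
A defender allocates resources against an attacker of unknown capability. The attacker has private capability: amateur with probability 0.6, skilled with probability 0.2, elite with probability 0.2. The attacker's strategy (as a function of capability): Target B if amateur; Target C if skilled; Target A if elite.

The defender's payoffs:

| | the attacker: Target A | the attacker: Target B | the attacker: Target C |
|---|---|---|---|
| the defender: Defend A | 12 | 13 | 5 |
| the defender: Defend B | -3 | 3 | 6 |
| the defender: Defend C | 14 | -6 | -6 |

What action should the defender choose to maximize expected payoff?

E[Defend A] = 0.6·(13) + 0.2·(5) + 0.2·(12) = 11.2
E[Defend B] = 0.6·(3) + 0.2·(6) + 0.2·(-3) = 2.4
E[Defend C] = 0.6·(-6) + 0.2·(-6) + 0.2·(14) = -2
Best response: Defend A (11.2 is the largest).

Defend A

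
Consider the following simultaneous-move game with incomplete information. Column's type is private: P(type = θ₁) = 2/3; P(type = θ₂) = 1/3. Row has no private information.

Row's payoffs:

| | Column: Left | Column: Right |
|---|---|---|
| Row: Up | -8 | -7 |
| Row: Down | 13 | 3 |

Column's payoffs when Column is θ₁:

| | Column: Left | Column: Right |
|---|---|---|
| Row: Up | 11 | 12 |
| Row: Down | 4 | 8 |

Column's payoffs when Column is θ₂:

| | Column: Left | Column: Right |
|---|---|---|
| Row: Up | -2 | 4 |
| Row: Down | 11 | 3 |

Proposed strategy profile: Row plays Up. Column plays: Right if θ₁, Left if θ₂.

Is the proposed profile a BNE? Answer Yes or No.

No

Row plays Up: E[Up] = 2/3·(-7) + 1/3·(-8) = -22/3; E[Down] = 19/3. Not best-responding. ✗
Column (type θ₁), facing Up: Left gives 11, Right gives 12. Proposed Right is best. ✓
Column (type θ₂), facing Up: Left gives -2, Right gives 4. Proposed Left is not best — profitable deviation exists. ✗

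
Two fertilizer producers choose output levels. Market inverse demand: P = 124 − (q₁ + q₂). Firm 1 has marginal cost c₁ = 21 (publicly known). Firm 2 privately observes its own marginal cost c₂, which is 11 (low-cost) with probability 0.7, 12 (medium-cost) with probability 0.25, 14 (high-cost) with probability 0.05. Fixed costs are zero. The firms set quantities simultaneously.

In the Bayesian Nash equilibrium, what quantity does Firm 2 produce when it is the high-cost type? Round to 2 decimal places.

39.43

Type-c best response for Firm 2: q₂(c) = (124 − c)/2 − q₁/2.
Firm 1 maximizes expected profit; its first-order condition is 124 − 2q₁ − E[q₂] − 21 = 0.
Substituting E[q₂] and solving: E[c₂] = 11.4, so q₁ = (124 − 2·21 + 11.4)/3 = 31.1333.
q₂(high-cost) = (124 − 14 − 31.1333)/2 = 39.4333.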